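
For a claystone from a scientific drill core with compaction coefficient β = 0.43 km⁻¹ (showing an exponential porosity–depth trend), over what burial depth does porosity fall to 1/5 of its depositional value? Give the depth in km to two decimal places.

phi/phi₀ = 1/5 ⇒ exp(−β·Z) = 1/5 ⇒ Z = ln(5) / β
Z = 1.6094 / 0.43 = 3.743 km

3.74 km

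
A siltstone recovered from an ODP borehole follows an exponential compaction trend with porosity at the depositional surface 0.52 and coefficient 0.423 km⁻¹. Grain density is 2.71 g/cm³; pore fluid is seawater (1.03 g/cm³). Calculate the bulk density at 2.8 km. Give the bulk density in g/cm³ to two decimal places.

2.44 g/cm³

Porosity at depth: φ = 0.52·exp(−0.423×2.8) = 0.52×0.3059 = 0.1591
Bulk density: ρ_b = (1−φ)ρ_g + φ·ρ_f = 0.8409×2.71 + 0.1591×1.03
       = 2.279 + 0.164 = 2.443 g/cm³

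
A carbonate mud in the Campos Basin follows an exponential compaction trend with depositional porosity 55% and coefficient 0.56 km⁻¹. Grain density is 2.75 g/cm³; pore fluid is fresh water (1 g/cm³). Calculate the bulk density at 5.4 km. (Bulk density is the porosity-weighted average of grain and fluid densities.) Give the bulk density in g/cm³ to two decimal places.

2.70 g/cm³

Porosity at depth: φ = 0.55·exp(−0.56×5.4) = 0.55×0.0486 = 0.0267
Bulk density: ρ_b = (1−φ)ρ_g + φ·ρ_f = 0.9733×2.75 + 0.0267×1
       = 2.676 + 0.027 = 2.703 g/cm³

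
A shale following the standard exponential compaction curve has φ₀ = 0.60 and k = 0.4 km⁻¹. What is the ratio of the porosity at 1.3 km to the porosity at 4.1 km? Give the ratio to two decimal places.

3.06

φ(d₁)/φ(d₂) = e^(−k·d₁)/e^(−k·d₂) = e^{k(d₂−d₁)}
= exp(0.4 × 2.8) = exp(1.12) = 3.0649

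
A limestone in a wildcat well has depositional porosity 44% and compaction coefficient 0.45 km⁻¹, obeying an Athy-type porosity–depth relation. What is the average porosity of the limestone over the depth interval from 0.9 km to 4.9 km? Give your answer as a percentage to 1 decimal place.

⟨n⟩ = (1/(z₂−z₁)) ∫ n₀ e^(−βz) dz = n₀·(e^(−β·z₁) − e^(−β·z₂)) / (β·(z₂−z₁))
e^(−0.45×0.9) = 0.6670; e^(−0.45×4.9) = 0.1103
⟨n⟩ = 0.44 × (0.6670 − 0.1103) / (0.45 × 4) = 0.44 × 0.3093 = 0.1361

13.6%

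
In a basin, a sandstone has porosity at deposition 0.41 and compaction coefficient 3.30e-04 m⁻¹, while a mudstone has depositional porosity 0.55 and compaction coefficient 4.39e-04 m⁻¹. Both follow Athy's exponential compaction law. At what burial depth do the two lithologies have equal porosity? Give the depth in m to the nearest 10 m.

2700 m

Working in km (1 km = 1000 m; β in km⁻¹ = β in m⁻¹ × 1000):
Set n₀ₐ e^(−βₐz) = n₀ᵦ e^(−βᵦz) ⇒ ln(n₀ₐ/n₀ᵦ) = (βₐ − βᵦ)·z
z = ln(0.41/0.55) / (0.33 − 0.439) = -0.2938 / -0.109 = 2.695 km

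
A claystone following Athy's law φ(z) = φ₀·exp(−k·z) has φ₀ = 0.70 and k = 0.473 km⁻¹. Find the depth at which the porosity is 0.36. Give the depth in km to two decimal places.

1.41 km

Invert Athy's law: z = ln(φ₀/φ) / k
z = ln(0.7/0.36) / 0.473 = ln(1.944) / 0.473 = 0.6650 / 0.473 = 1.406 km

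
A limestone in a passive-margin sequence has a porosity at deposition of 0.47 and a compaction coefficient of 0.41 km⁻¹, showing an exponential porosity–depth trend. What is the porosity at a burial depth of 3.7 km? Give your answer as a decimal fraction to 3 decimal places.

0.103

n = n₀·exp(−β·z) = 0.47 × exp(−0.41 × 3.7) = 0.47 × exp(−1.517)
  = 0.47 × 0.2194 = 0.1031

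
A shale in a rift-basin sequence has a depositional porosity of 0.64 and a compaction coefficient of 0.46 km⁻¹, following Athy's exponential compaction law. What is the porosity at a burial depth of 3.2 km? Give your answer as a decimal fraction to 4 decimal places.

φ = φ₀·exp(−k·d) = 0.64 × exp(−0.46 × 3.2) = 0.64 × exp(−1.472)
  = 0.64 × 0.2295 = 0.1469

0.1469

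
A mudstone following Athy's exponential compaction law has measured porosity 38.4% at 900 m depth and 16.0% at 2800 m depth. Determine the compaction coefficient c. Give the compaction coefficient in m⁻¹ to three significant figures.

0.000461 m⁻¹

Working in km (1 km = 1000 m; c in km⁻¹ = c in m⁻¹ × 1000):
Athy: phi(d) = phi₀ e^(−cd) ⇒ phi₁/phi₂ = e^{c(d₂−d₁)} ⇒ c = ln(phi₁/phi₂)/(d₂−d₁)
c = ln(0.384/0.16) / (2.8 − 0.9) = ln(2.4) / 1.9 = 0.8755 / 1.9 = 0.4608 km⁻¹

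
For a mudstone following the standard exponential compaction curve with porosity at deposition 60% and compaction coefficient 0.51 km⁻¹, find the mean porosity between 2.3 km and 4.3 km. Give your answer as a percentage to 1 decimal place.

11.6%

⟨φ⟩ = (1/(z₂−z₁)) ∫ φ₀ e^(−cz) dz = φ₀·(e^(−c·z₁) − e^(−c·z₂)) / (c·(z₂−z₁))
e^(−0.51×2.3) = 0.3094; e^(−0.51×4.3) = 0.1116
⟨φ⟩ = 0.6 × (0.3094 − 0.1116) / (0.51 × 2) = 0.6 × 0.1940 = 0.1164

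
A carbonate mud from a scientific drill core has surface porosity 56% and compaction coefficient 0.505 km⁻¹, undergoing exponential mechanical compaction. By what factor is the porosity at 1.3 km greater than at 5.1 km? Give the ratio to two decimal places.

6.81

φ(z₁)/φ(z₂) = e^(−c·z₁)/e^(−c·z₂) = e^{c(z₂−z₁)}
= exp(0.505 × 3.8) = exp(1.919) = 6.8141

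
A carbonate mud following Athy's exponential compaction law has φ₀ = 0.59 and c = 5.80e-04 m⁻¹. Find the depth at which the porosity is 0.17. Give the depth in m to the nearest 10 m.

2150 m

Working in km (1 km = 1000 m; c in km⁻¹ = c in m⁻¹ × 1000):
Invert Athy's law: d = ln(φ₀/φ) / c
d = ln(0.59/0.17) / 0.58 = ln(3.471) / 0.58 = 1.2443 / 0.58 = 2.145 km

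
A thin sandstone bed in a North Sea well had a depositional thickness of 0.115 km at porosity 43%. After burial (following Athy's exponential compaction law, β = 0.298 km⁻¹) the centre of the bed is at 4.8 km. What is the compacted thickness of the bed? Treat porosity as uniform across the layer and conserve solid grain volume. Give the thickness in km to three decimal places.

Porosity at 4.8 km: phi = 0.43·exp(−0.298×4.8) = 0.1029
Solid-volume conservation: h(1−phi) = h₀(1−phi₀) ⇒ h = h₀·(1−phi₀)/(1−phi)
h = 0.115 × (1 − 0.43)/(1 − 0.1029) = 0.115 × 0.6354 = 0.0731 km

0.073 km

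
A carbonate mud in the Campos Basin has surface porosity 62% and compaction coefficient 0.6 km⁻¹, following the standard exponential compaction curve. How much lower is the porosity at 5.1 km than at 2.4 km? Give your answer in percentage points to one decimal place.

φ(2.4) = 0.62·e^(−0.6×2.4) = 0.1469
φ(5.1) = 0.62·e^(−0.6×5.1) = 0.0291
Δφ = 0.1469 − 0.0291 = 0.1178

11.8 percentage points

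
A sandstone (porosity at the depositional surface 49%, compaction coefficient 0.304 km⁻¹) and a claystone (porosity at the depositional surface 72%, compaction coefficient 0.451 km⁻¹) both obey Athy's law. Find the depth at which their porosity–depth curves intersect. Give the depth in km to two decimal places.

2.62 km

Set φ₀ₐ e^(−cₐZ) = φ₀ᵦ e^(−cᵦZ) ⇒ ln(φ₀ₐ/φ₀ᵦ) = (cₐ − cᵦ)·Z
Z = ln(0.49/0.72) / (0.304 − 0.451) = -0.3848 / -0.147 = 2.618 km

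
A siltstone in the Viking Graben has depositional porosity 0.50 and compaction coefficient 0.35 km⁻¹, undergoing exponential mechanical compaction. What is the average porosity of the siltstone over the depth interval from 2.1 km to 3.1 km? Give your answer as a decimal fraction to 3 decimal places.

⟨n⟩ = (1/(Z₂−Z₁)) ∫ n₀ e^(−βZ) dZ = n₀·(e^(−β·Z₁) − e^(−β·Z₂)) / (β·(Z₂−Z₁))
e^(−0.35×2.1) = 0.4795; e^(−0.35×3.1) = 0.3379
⟨n⟩ = 0.5 × (0.4795 − 0.3379) / (0.35 × 1) = 0.5 × 0.4046 = 0.2023

0.202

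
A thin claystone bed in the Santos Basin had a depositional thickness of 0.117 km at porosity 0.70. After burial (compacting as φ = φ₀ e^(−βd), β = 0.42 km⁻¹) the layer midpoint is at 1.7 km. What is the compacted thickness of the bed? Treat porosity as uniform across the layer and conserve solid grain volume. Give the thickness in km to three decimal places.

Porosity at 1.7 km: φ = 0.7·exp(−0.42×1.7) = 0.3428
Solid-volume conservation: h(1−φ) = h₀(1−φ₀) ⇒ h = h₀·(1−φ₀)/(1−φ)
h = 0.117 × (1 − 0.7)/(1 − 0.3428) = 0.117 × 0.4565 = 0.0534 km

0.053 km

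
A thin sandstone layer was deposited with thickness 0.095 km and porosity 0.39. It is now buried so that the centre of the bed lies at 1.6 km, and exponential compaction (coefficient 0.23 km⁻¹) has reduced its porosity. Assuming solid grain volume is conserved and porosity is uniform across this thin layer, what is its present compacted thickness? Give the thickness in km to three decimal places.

0.079 km

Porosity at 1.6 km: n = 0.39·exp(−0.23×1.6) = 0.2699
Solid-volume conservation: h(1−n) = h₀(1−n₀) ⇒ h = h₀·(1−n₀)/(1−n)
h = 0.095 × (1 − 0.39)/(1 − 0.2699) = 0.095 × 0.8355 = 0.0794 km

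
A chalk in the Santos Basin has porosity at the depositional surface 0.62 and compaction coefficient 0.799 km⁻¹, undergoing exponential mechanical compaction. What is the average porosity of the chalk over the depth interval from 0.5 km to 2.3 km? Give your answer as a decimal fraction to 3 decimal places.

⟨phi⟩ = (1/(d₂−d₁)) ∫ phi₀ e^(−βd) dd = phi₀·(e^(−β·d₁) − e^(−β·d₂)) / (β·(d₂−d₁))
e^(−0.799×0.5) = 0.6707; e^(−0.799×2.3) = 0.1592
⟨phi⟩ = 0.62 × (0.6707 − 0.1592) / (0.799 × 1.8) = 0.62 × 0.3556 = 0.2205

0.220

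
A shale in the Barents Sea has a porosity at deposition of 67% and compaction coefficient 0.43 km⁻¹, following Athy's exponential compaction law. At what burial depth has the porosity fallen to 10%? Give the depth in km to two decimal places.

Invert Athy's law: Z = ln(n₀/n) / k
Z = ln(0.67/0.1) / 0.43 = ln(6.7) / 0.43 = 1.9021 / 0.43 = 4.424 km

4.42 km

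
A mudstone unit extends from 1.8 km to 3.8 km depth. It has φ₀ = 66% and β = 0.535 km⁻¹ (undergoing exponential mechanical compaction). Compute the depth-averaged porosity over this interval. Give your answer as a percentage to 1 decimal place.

⟨φ⟩ = (1/(d₂−d₁)) ∫ φ₀ e^(−βd) dd = φ₀·(e^(−β·d₁) − e^(−β·d₂)) / (β·(d₂−d₁))
e^(−0.535×1.8) = 0.3817; e^(−0.535×3.8) = 0.1309
⟨φ⟩ = 0.66 × (0.3817 − 0.1309) / (0.535 × 2) = 0.66 × 0.2344 = 0.1547

15.5%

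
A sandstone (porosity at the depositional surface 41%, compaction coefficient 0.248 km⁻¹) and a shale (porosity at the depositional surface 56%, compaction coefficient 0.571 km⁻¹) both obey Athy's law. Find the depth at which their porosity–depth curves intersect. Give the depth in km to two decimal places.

0.97 km

Set φ₀ₐ e^(−cₐZ) = φ₀ᵦ e^(−cᵦZ) ⇒ ln(φ₀ₐ/φ₀ᵦ) = (cₐ − cᵦ)·Z
Z = ln(0.41/0.56) / (0.248 − 0.571) = -0.3118 / -0.323 = 0.965 km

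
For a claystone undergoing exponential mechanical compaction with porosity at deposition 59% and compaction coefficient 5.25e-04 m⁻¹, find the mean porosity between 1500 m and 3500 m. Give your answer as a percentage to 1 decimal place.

Working in km (1 km = 1000 m; k in km⁻¹ = k in m⁻¹ × 1000):
⟨phi⟩ = (1/(z₂−z₁)) ∫ phi₀ e^(−kz) dz = phi₀·(e^(−k·z₁) − e^(−k·z₂)) / (k·(z₂−z₁))
e^(−0.525×1.5) = 0.4550; e^(−0.525×3.5) = 0.1592
⟨phi⟩ = 0.59 × (0.4550 − 0.1592) / (0.525 × 2) = 0.59 × 0.2817 = 0.1662

16.6%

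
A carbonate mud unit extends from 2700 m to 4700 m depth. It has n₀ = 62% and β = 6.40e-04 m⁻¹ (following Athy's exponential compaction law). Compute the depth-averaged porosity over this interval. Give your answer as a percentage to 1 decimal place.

6.2%

Working in km (1 km = 1000 m; β in km⁻¹ = β in m⁻¹ × 1000):
⟨n⟩ = (1/(z₂−z₁)) ∫ n₀ e^(−βz) dz = n₀·(e^(−β·z₁) − e^(−β·z₂)) / (β·(z₂−z₁))
e^(−0.64×2.7) = 0.1776; e^(−0.64×4.7) = 0.0494
⟨n⟩ = 0.62 × (0.1776 − 0.0494) / (0.64 × 2) = 0.62 × 0.1002 = 0.0621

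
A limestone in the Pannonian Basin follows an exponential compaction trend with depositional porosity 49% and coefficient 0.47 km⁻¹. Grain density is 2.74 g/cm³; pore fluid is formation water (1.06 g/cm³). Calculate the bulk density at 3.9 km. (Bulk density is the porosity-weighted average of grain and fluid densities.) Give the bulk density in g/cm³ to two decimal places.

2.61 g/cm³

Porosity at depth: φ = 0.49·exp(−0.47×3.9) = 0.49×0.1599 = 0.0784
Bulk density: ρ_b = (1−φ)ρ_g + φ·ρ_f = 0.9216×2.74 + 0.0784×1.06
       = 2.525 + 0.083 = 2.608 g/cm³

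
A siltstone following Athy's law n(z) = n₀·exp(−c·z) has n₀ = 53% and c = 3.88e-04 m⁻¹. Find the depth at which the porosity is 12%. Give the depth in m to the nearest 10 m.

Working in km (1 km = 1000 m; c in km⁻¹ = c in m⁻¹ × 1000):
Invert Athy's law: z = ln(n₀/n) / c
z = ln(0.53/0.12) / 0.388 = ln(4.417) / 0.388 = 1.4854 / 0.388 = 3.828 km

3830 m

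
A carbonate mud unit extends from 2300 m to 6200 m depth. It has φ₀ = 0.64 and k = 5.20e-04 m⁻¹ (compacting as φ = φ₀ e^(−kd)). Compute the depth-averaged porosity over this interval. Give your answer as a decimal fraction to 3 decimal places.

Working in km (1 km = 1000 m; k in km⁻¹ = k in m⁻¹ × 1000):
⟨φ⟩ = (1/(d₂−d₁)) ∫ φ₀ e^(−kd) dd = φ₀·(e^(−k·d₁) − e^(−k·d₂)) / (k·(d₂−d₁))
e^(−0.52×2.3) = 0.3024; e^(−0.52×6.2) = 0.0398
⟨φ⟩ = 0.64 × (0.3024 − 0.0398) / (0.52 × 3.9) = 0.64 × 0.1295 = 0.0829

0.083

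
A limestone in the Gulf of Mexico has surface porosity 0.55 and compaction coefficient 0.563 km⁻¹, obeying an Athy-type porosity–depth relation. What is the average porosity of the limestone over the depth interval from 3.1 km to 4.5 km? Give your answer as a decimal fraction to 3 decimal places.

0.066

⟨phi⟩ = (1/(d₂−d₁)) ∫ phi₀ e^(−βd) dd = phi₀·(e^(−β·d₁) − e^(−β·d₂)) / (β·(d₂−d₁))
e^(−0.563×3.1) = 0.1746; e^(−0.563×4.5) = 0.0794
⟨phi⟩ = 0.55 × (0.1746 − 0.0794) / (0.563 × 1.4) = 0.55 × 0.1208 = 0.0664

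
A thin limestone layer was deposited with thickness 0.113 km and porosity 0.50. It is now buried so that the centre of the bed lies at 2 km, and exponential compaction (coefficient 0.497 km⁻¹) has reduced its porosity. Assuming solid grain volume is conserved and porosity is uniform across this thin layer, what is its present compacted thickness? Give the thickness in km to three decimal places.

Porosity at 2 km: φ = 0.5·exp(−0.497×2) = 0.1850
Solid-volume conservation: h(1−φ) = h₀(1−φ₀) ⇒ h = h₀·(1−φ₀)/(1−φ)
h = 0.113 × (1 − 0.5)/(1 − 0.1850) = 0.113 × 0.6135 = 0.0693 km

0.069 km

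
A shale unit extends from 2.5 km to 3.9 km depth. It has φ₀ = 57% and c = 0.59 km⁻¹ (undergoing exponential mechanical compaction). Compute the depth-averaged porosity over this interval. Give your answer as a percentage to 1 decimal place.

⟨φ⟩ = (1/(z₂−z₁)) ∫ φ₀ e^(−cz) dz = φ₀·(e^(−c·z₁) − e^(−c·z₂)) / (c·(z₂−z₁))
e^(−0.59×2.5) = 0.2288; e^(−0.59×3.9) = 0.1002
⟨φ⟩ = 0.57 × (0.2288 − 0.1002) / (0.59 × 1.4) = 0.57 × 0.1557 = 0.0888

8.9%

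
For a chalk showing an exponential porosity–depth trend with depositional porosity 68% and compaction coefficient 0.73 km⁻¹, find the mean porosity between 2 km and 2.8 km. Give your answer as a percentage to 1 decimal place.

⟨phi⟩ = (1/(Z₂−Z₁)) ∫ phi₀ e^(−kZ) dZ = phi₀·(e^(−k·Z₁) − e^(−k·Z₂)) / (k·(Z₂−Z₁))
e^(−0.73×2) = 0.2322; e^(−0.73×2.8) = 0.1295
⟨phi⟩ = 0.68 × (0.2322 − 0.1295) / (0.73 × 0.8) = 0.68 × 0.1759 = 0.1196

12.0%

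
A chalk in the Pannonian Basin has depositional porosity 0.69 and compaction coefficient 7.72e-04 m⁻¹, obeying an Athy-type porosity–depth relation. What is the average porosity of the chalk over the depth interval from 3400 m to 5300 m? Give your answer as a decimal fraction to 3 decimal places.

0.026

Working in km (1 km = 1000 m; c in km⁻¹ = c in m⁻¹ × 1000):
⟨n⟩ = (1/(z₂−z₁)) ∫ n₀ e^(−cz) dz = n₀·(e^(−c·z₁) − e^(−c·z₂)) / (c·(z₂−z₁))
e^(−0.772×3.4) = 0.0725; e^(−0.772×5.3) = 0.0167
⟨n⟩ = 0.69 × (0.0725 − 0.0167) / (0.772 × 1.9) = 0.69 × 0.0380 = 0.0262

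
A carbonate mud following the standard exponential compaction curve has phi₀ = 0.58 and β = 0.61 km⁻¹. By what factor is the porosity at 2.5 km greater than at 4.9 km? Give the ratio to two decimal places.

phi(d₁)/phi(d₂) = e^(−β·d₁)/e^(−β·d₂) = e^{β(d₂−d₁)}
= exp(0.61 × 2.4) = exp(1.464) = 4.3232

4.32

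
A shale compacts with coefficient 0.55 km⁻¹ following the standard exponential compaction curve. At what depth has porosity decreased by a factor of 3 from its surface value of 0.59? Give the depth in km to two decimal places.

2.00 km

φ/φ₀ = 1/3 ⇒ exp(−β·d) = 1/3 ⇒ d = ln(3) / β
d = 1.0986 / 0.55 = 1.997 km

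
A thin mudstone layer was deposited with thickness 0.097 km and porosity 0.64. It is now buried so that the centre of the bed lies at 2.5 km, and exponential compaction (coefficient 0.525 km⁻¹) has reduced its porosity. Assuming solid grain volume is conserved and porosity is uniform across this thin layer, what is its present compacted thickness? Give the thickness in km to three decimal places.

0.042 km

Porosity at 2.5 km: φ = 0.64·exp(−0.525×2.5) = 0.1723
Solid-volume conservation: h(1−φ) = h₀(1−φ₀) ⇒ h = h₀·(1−φ₀)/(1−φ)
h = 0.097 × (1 − 0.64)/(1 − 0.1723) = 0.097 × 0.4349 = 0.0422 km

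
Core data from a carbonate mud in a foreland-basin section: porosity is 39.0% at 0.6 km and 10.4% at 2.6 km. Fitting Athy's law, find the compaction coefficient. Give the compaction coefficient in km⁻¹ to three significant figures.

0.661 km⁻¹

Athy: n(z) = n₀ e^(−kz) ⇒ n₁/n₂ = e^{k(z₂−z₁)} ⇒ k = ln(n₁/n₂)/(z₂−z₁)
k = ln(0.39/0.104) / (2.6 − 0.6) = ln(3.75) / 2 = 1.3218 / 2 = 0.6609 km⁻¹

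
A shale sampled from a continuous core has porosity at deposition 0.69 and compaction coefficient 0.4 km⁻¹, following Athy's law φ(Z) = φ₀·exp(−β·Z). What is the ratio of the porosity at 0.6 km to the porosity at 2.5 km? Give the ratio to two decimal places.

φ(Z₁)/φ(Z₂) = e^(−β·Z₁)/e^(−β·Z₂) = e^{β(Z₂−Z₁)}
= exp(0.4 × 1.9) = exp(0.76) = 2.1383

2.14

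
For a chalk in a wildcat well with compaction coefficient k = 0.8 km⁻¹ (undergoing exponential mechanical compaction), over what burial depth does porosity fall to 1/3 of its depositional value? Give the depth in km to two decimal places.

1.37 km

phi/phi₀ = 1/3 ⇒ exp(−k·d) = 1/3 ⇒ d = ln(3) / k
d = 1.0986 / 0.8 = 1.373 km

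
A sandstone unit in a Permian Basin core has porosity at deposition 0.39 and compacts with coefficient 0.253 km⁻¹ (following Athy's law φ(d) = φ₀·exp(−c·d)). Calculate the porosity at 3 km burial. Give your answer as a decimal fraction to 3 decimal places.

φ = φ₀·exp(−c·d) = 0.39 × exp(−0.253 × 3) = 0.39 × exp(−0.759)
  = 0.39 × 0.4681 = 0.1826

0.183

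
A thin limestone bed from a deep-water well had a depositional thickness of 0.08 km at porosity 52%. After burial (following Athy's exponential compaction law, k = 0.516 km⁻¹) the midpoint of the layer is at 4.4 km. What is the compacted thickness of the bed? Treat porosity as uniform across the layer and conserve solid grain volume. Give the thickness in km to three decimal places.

Porosity at 4.4 km: phi = 0.52·exp(−0.516×4.4) = 0.0537
Solid-volume conservation: h(1−phi) = h₀(1−phi₀) ⇒ h = h₀·(1−phi₀)/(1−phi)
h = 0.08 × (1 − 0.52)/(1 − 0.0537) = 0.08 × 0.5072 = 0.0406 km

0.041 km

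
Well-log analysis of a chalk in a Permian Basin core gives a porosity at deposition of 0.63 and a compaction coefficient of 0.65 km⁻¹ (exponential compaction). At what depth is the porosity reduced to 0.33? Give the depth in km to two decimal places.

Invert Athy's law: d = ln(φ₀/φ) / c
d = ln(0.63/0.33) / 0.65 = ln(1.909) / 0.65 = 0.6466 / 0.65 = 0.995 km

0.99 km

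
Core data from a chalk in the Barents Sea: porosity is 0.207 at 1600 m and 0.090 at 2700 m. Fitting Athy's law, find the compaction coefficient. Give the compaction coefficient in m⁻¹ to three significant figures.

Working in km (1 km = 1000 m; β in km⁻¹ = β in m⁻¹ × 1000):
Athy: n(d) = n₀ e^(−βd) ⇒ n₁/n₂ = e^{β(d₂−d₁)} ⇒ β = ln(n₁/n₂)/(d₂−d₁)
β = ln(0.207/0.09) / (2.7 − 1.6) = ln(2.3) / 1.1 = 0.8329 / 1.1 = 0.7572 km⁻¹

0.000757 m⁻¹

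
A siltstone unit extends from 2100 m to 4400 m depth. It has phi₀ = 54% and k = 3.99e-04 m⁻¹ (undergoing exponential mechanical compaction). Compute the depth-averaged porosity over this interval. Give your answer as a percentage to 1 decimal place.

15.3%

Working in km (1 km = 1000 m; k in km⁻¹ = k in m⁻¹ × 1000):
⟨phi⟩ = (1/(d₂−d₁)) ∫ phi₀ e^(−kd) dd = phi₀·(e^(−k·d₁) − e^(−k·d₂)) / (k·(d₂−d₁))
e^(−0.399×2.1) = 0.4326; e^(−0.399×4.4) = 0.1728
⟨phi⟩ = 0.54 × (0.4326 − 0.1728) / (0.399 × 2.3) = 0.54 × 0.2831 = 0.1529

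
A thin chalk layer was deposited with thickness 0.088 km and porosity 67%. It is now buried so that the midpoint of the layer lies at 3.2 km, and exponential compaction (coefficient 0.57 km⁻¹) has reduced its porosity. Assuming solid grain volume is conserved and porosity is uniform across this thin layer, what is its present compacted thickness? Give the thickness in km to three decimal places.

0.033 km

Porosity at 3.2 km: n = 0.67·exp(−0.57×3.2) = 0.1081
Solid-volume conservation: h(1−n) = h₀(1−n₀) ⇒ h = h₀·(1−n₀)/(1−n)
h = 0.088 × (1 − 0.67)/(1 − 0.1081) = 0.088 × 0.3700 = 0.0326 km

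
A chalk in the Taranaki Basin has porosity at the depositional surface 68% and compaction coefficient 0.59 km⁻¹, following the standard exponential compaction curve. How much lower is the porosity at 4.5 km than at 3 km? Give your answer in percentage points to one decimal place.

phi(3) = 0.68·e^(−0.59×3) = 0.1158
phi(4.5) = 0.68·e^(−0.59×4.5) = 0.0478
Δphi = 0.1158 − 0.0478 = 0.0680

6.8 percentage points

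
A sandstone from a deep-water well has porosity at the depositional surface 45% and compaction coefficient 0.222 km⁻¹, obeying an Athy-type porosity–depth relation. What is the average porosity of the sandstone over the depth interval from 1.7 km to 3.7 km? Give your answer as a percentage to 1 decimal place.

24.9%

⟨phi⟩ = (1/(d₂−d₁)) ∫ phi₀ e^(−kd) dd = phi₀·(e^(−k·d₁) − e^(−k·d₂)) / (k·(d₂−d₁))
e^(−0.222×1.7) = 0.6856; e^(−0.222×3.7) = 0.4398
⟨phi⟩ = 0.45 × (0.6856 − 0.4398) / (0.222 × 2) = 0.45 × 0.5537 = 0.2491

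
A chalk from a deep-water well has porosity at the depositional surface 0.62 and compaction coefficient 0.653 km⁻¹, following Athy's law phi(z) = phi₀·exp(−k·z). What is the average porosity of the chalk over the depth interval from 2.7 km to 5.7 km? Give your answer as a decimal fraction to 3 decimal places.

⟨phi⟩ = (1/(z₂−z₁)) ∫ phi₀ e^(−kz) dz = phi₀·(e^(−k·z₁) − e^(−k·z₂)) / (k·(z₂−z₁))
e^(−0.653×2.7) = 0.1715; e^(−0.653×5.7) = 0.0242
⟨phi⟩ = 0.62 × (0.1715 − 0.0242) / (0.653 × 3) = 0.62 × 0.0752 = 0.0466

0.047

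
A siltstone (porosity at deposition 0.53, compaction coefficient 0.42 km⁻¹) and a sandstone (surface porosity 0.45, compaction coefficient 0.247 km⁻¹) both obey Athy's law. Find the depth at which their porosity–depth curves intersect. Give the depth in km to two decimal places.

0.95 km

Set φ₀ₐ e^(−kₐd) = φ₀ᵦ e^(−kᵦd) ⇒ ln(φ₀ₐ/φ₀ᵦ) = (kₐ − kᵦ)·d
d = ln(0.53/0.45) / (0.42 − 0.247) = 0.1636 / 0.173 = 0.946 km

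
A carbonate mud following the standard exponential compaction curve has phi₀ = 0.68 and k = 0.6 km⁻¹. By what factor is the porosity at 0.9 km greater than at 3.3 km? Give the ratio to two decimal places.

4.22

phi(d₁)/phi(d₂) = e^(−k·d₁)/e^(−k·d₂) = e^{k(d₂−d₁)}
= exp(0.6 × 2.4) = exp(1.44) = 4.2207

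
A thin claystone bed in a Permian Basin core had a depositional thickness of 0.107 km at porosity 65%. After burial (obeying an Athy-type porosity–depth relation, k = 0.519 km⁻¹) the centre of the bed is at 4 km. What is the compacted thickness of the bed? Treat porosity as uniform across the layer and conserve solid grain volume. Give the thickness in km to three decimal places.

0.041 km

Porosity at 4 km: phi = 0.65·exp(−0.519×4) = 0.0815
Solid-volume conservation: h(1−phi) = h₀(1−phi₀) ⇒ h = h₀·(1−phi₀)/(1−phi)
h = 0.107 × (1 − 0.65)/(1 − 0.0815) = 0.107 × 0.3811 = 0.0408 km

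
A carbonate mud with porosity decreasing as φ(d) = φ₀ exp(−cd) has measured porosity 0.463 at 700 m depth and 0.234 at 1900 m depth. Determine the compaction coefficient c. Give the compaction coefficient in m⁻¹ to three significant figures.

0.000569 m⁻¹

Working in km (1 km = 1000 m; c in km⁻¹ = c in m⁻¹ × 1000):
Athy: φ(d) = φ₀ e^(−cd) ⇒ φ₁/φ₂ = e^{c(d₂−d₁)} ⇒ c = ln(φ₁/φ₂)/(d₂−d₁)
c = ln(0.463/0.234) / (1.9 − 0.7) = ln(1.979) / 1.2 = 0.6824 / 1.2 = 0.5687 km⁻¹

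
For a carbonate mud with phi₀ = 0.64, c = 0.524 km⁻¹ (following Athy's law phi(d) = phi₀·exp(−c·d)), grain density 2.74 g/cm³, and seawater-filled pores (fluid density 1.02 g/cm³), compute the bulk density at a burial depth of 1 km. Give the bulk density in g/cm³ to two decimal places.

2.09 g/cm³

Porosity at depth: phi = 0.64·exp(−0.524×1) = 0.64×0.5921 = 0.3790
Bulk density: ρ_b = (1−phi)ρ_g + phi·ρ_f = 0.6210×2.74 + 0.3790×1.02
       = 1.702 + 0.387 = 2.088 g/cm³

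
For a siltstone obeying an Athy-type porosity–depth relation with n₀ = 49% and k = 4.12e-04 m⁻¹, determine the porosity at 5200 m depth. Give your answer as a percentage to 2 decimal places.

Working in km (1 km = 1000 m; k in km⁻¹ = k in m⁻¹ × 1000):
n = n₀·exp(−k·z) = 0.49 × exp(−0.412 × 5.2) = 0.49 × exp(−2.142)
  = 0.49 × 0.1174 = 0.0575

5.75%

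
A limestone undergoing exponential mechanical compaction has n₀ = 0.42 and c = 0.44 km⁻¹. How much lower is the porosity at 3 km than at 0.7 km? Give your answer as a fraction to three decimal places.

0.196

n(0.7) = 0.42·e^(−0.44×0.7) = 0.3087
n(3) = 0.42·e^(−0.44×3) = 0.1122
Δn = 0.3087 − 0.1122 = 0.1965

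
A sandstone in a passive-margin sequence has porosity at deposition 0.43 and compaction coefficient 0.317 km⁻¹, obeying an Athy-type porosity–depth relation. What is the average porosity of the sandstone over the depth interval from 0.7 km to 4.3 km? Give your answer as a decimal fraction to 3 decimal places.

0.205

⟨n⟩ = (1/(z₂−z₁)) ∫ n₀ e^(−cz) dz = n₀·(e^(−c·z₁) − e^(−c·z₂)) / (c·(z₂−z₁))
e^(−0.317×0.7) = 0.8010; e^(−0.317×4.3) = 0.2559
⟨n⟩ = 0.43 × (0.8010 − 0.2559) / (0.317 × 3.6) = 0.43 × 0.4777 = 0.2054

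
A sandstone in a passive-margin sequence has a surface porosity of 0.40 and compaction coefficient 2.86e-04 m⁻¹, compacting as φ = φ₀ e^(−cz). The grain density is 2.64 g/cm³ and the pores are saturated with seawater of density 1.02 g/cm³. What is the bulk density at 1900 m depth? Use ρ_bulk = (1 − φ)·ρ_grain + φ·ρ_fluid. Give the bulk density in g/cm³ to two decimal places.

2.26 g/cm³

Working in km (1 km = 1000 m; c in km⁻¹ = c in m⁻¹ × 1000):
Porosity at depth: φ = 0.4·exp(−0.286×1.9) = 0.4×0.5808 = 0.2323
Bulk density: ρ_b = (1−φ)ρ_g + φ·ρ_f = 0.7677×2.64 + 0.2323×1.02
       = 2.027 + 0.237 = 2.264 g/cm³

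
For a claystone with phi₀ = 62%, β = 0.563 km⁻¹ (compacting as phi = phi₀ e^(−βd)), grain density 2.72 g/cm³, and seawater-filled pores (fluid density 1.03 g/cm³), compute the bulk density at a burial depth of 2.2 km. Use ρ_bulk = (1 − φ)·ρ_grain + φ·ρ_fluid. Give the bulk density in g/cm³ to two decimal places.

2.42 g/cm³

Porosity at depth: phi = 0.62·exp(−0.563×2.2) = 0.62×0.2898 = 0.1797
Bulk density: ρ_b = (1−phi)ρ_g + phi·ρ_f = 0.8203×2.72 + 0.1797×1.03
       = 2.231 + 0.185 = 2.416 g/cm³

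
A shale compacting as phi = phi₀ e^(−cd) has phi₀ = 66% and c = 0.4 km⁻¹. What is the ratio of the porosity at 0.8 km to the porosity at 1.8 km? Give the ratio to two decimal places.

1.49

phi(d₁)/phi(d₂) = e^(−c·d₁)/e^(−c·d₂) = e^{c(d₂−d₁)}
= exp(0.4 × 1) = exp(0.4) = 1.4918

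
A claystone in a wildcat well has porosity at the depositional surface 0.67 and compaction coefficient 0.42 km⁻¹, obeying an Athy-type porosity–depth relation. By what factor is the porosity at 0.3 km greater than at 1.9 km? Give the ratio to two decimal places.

1.96

phi(d₁)/phi(d₂) = e^(−k·d₁)/e^(−k·d₂) = e^{k(d₂−d₁)}
= exp(0.42 × 1.6) = exp(0.672) = 1.9581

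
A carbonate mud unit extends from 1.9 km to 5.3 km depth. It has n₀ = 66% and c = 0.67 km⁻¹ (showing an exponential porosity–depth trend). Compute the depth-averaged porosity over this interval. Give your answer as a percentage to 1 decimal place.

7.3%

⟨n⟩ = (1/(Z₂−Z₁)) ∫ n₀ e^(−cZ) dZ = n₀·(e^(−c·Z₁) − e^(−c·Z₂)) / (c·(Z₂−Z₁))
e^(−0.67×1.9) = 0.2800; e^(−0.67×5.3) = 0.0287
⟨n⟩ = 0.66 × (0.2800 − 0.0287) / (0.67 × 3.4) = 0.66 × 0.1103 = 0.0728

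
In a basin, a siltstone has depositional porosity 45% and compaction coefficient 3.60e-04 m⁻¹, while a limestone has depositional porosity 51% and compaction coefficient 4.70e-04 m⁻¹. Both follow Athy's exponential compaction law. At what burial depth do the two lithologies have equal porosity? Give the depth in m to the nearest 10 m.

1140 m

Working in km (1 km = 1000 m; k in km⁻¹ = k in m⁻¹ × 1000):
Set n₀ₐ e^(−kₐd) = n₀ᵦ e^(−kᵦd) ⇒ ln(n₀ₐ/n₀ᵦ) = (kₐ − kᵦ)·d
d = ln(0.45/0.51) / (0.36 − 0.47) = -0.1252 / -0.11 = 1.138 km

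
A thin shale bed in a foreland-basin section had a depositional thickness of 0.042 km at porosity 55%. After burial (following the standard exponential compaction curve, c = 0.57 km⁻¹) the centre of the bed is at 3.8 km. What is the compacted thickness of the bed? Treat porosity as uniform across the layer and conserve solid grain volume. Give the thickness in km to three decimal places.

0.020 km

Porosity at 3.8 km: n = 0.55·exp(−0.57×3.8) = 0.0630
Solid-volume conservation: h(1−n) = h₀(1−n₀) ⇒ h = h₀·(1−n₀)/(1−n)
h = 0.042 × (1 − 0.55)/(1 − 0.0630) = 0.042 × 0.4803 = 0.0202 km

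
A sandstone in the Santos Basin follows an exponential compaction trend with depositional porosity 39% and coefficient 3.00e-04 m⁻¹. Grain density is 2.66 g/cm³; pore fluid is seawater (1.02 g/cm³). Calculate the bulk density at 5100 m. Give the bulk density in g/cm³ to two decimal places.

Working in km (1 km = 1000 m; k in km⁻¹ = k in m⁻¹ × 1000):
Porosity at depth: n = 0.39·exp(−0.3×5.1) = 0.39×0.2165 = 0.0844
Bulk density: ρ_b = (1−n)ρ_g + n·ρ_f = 0.9156×2.66 + 0.0844×1.02
       = 2.435 + 0.086 = 2.522 g/cm³

2.52 g/cm³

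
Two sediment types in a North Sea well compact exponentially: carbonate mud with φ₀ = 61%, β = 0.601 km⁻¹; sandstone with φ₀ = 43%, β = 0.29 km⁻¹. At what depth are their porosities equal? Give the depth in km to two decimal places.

Set φ₀ₐ e^(−βₐZ) = φ₀ᵦ e^(−βᵦZ) ⇒ ln(φ₀ₐ/φ₀ᵦ) = (βₐ − βᵦ)·Z
Z = ln(0.61/0.43) / (0.601 − 0.29) = 0.3497 / 0.311 = 1.124 km

1.12 km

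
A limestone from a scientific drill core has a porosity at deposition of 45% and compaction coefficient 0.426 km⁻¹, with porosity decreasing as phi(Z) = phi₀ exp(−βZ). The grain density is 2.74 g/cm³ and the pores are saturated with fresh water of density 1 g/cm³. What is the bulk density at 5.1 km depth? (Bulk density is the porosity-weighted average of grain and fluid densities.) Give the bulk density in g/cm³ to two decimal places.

2.65 g/cm³

Porosity at depth: phi = 0.45·exp(−0.426×5.1) = 0.45×0.1139 = 0.0512
Bulk density: ρ_b = (1−phi)ρ_g + phi·ρ_f = 0.9488×2.74 + 0.0512×1
       = 2.600 + 0.051 = 2.651 g/cm³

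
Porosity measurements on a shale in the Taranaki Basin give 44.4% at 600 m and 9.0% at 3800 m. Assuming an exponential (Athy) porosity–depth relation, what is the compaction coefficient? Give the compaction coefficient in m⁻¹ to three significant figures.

Working in km (1 km = 1000 m; c in km⁻¹ = c in m⁻¹ × 1000):
Athy: n(z) = n₀ e^(−cz) ⇒ n₁/n₂ = e^{c(z₂−z₁)} ⇒ c = ln(n₁/n₂)/(z₂−z₁)
c = ln(0.444/0.09) / (3.8 − 0.6) = ln(4.933) / 3.2 = 1.5960 / 3.2 = 0.4988 km⁻¹

0.000499 m⁻¹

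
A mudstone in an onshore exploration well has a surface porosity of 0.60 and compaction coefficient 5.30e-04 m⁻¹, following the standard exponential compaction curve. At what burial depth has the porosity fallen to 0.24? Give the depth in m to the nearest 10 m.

1730 m

Working in km (1 km = 1000 m; β in km⁻¹ = β in m⁻¹ × 1000):
Invert Athy's law: z = ln(φ₀/φ) / β
z = ln(0.6/0.24) / 0.53 = ln(2.5) / 0.53 = 0.9163 / 0.53 = 1.729 km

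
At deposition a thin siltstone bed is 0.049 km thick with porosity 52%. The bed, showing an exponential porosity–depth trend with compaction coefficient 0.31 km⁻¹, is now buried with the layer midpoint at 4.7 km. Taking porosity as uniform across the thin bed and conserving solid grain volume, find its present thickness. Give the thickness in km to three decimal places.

0.027 km

Porosity at 4.7 km: n = 0.52·exp(−0.31×4.7) = 0.1211
Solid-volume conservation: h(1−n) = h₀(1−n₀) ⇒ h = h₀·(1−n₀)/(1−n)
h = 0.049 × (1 − 0.52)/(1 − 0.1211) = 0.049 × 0.5462 = 0.0268 km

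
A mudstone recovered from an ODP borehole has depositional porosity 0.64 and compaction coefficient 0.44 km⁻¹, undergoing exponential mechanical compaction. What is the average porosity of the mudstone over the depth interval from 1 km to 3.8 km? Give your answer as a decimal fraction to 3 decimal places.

⟨phi⟩ = (1/(d₂−d₁)) ∫ phi₀ e^(−βd) dd = phi₀·(e^(−β·d₁) − e^(−β·d₂)) / (β·(d₂−d₁))
e^(−0.44×1) = 0.6440; e^(−0.44×3.8) = 0.1879
⟨phi⟩ = 0.64 × (0.6440 − 0.1879) / (0.44 × 2.8) = 0.64 × 0.3703 = 0.2370

0.237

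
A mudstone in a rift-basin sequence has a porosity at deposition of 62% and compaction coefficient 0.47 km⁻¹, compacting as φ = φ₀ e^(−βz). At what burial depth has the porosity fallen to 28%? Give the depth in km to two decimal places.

Invert Athy's law: z = ln(φ₀/φ) / β
z = ln(0.62/0.28) / 0.47 = ln(2.214) / 0.47 = 0.7949 / 0.47 = 1.691 km

1.69 km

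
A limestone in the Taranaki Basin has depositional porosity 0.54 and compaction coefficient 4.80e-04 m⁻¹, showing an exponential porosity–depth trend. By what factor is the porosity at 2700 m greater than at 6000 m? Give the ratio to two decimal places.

4.87

Working in km (1 km = 1000 m; k in km⁻¹ = k in m⁻¹ × 1000):
φ(d₁)/φ(d₂) = e^(−k·d₁)/e^(−k·d₂) = e^{k(d₂−d₁)}
= exp(0.48 × 3.3) = exp(1.584) = 4.8744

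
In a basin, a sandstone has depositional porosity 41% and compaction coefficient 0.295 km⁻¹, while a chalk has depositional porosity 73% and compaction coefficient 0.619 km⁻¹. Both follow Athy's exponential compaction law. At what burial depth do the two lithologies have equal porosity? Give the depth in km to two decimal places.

1.78 km

Set n₀ₐ e^(−kₐd) = n₀ᵦ e^(−kᵦd) ⇒ ln(n₀ₐ/n₀ᵦ) = (kₐ − kᵦ)·d
d = ln(0.41/0.73) / (0.295 − 0.619) = -0.5769 / -0.324 = 1.781 km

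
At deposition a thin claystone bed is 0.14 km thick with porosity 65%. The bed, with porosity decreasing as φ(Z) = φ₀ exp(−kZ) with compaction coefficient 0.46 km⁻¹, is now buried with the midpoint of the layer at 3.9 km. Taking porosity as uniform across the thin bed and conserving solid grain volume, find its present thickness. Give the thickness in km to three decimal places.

Porosity at 3.9 km: φ = 0.65·exp(−0.46×3.9) = 0.1081
Solid-volume conservation: h(1−φ) = h₀(1−φ₀) ⇒ h = h₀·(1−φ₀)/(1−φ)
h = 0.14 × (1 − 0.65)/(1 − 0.1081) = 0.14 × 0.3924 = 0.0549 km

0.055 km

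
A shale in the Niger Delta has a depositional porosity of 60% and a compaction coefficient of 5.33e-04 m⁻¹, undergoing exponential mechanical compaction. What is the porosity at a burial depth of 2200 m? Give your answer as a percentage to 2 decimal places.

18.57%

Working in km (1 km = 1000 m; c in km⁻¹ = c in m⁻¹ × 1000):
φ = φ₀·exp(−c·z) = 0.6 × exp(−0.533 × 2.2) = 0.6 × exp(−1.173)
  = 0.6 × 0.3096 = 0.1857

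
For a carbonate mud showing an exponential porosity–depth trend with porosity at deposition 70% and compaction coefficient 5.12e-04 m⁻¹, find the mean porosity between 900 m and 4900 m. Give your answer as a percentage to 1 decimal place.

Working in km (1 km = 1000 m; β in km⁻¹ = β in m⁻¹ × 1000):
⟨phi⟩ = (1/(Z₂−Z₁)) ∫ phi₀ e^(−βZ) dZ = phi₀·(e^(−β·Z₁) − e^(−β·Z₂)) / (β·(Z₂−Z₁))
e^(−0.512×0.9) = 0.6308; e^(−0.512×4.9) = 0.0814
⟨phi⟩ = 0.7 × (0.6308 − 0.0814) / (0.512 × 4) = 0.7 × 0.2683 = 0.1878

18.8%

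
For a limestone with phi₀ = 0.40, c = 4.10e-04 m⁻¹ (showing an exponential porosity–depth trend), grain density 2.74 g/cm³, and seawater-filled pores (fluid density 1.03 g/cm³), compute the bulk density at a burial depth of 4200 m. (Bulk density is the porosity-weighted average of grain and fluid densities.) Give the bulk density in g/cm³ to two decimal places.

2.62 g/cm³

Working in km (1 km = 1000 m; c in km⁻¹ = c in m⁻¹ × 1000):
Porosity at depth: phi = 0.4·exp(−0.41×4.2) = 0.4×0.1787 = 0.0715
Bulk density: ρ_b = (1−phi)ρ_g + phi·ρ_f = 0.9285×2.74 + 0.0715×1.03
       = 2.544 + 0.074 = 2.618 g/cm³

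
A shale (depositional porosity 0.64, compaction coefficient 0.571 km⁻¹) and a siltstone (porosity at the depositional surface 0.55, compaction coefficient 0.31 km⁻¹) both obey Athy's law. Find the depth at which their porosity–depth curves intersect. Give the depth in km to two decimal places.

0.58 km

Set φ₀ₐ e^(−cₐd) = φ₀ᵦ e^(−cᵦd) ⇒ ln(φ₀ₐ/φ₀ᵦ) = (cₐ − cᵦ)·d
d = ln(0.64/0.55) / (0.571 − 0.31) = 0.1515 / 0.261 = 0.581 km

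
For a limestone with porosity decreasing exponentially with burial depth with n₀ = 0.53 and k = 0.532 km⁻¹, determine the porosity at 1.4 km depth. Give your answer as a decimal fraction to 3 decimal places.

0.252

n = n₀·exp(−k·z) = 0.53 × exp(−0.532 × 1.4) = 0.53 × exp(−0.7448)
  = 0.53 × 0.4748 = 0.2517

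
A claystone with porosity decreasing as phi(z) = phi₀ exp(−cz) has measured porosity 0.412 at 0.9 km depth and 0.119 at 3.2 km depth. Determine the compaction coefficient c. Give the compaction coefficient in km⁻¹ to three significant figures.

0.540 km⁻¹

Athy: phi(z) = phi₀ e^(−cz) ⇒ phi₁/phi₂ = e^{c(z₂−z₁)} ⇒ c = ln(phi₁/phi₂)/(z₂−z₁)
c = ln(0.412/0.119) / (3.2 − 0.9) = ln(3.462) / 2.3 = 1.2419 / 2.3 = 0.54 km⁻¹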